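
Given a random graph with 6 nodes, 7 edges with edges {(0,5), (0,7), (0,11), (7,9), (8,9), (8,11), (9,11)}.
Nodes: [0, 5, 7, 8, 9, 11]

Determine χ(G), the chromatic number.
Clique number ω(G) = 3 (lower bound: χ ≥ ω).
The clique on [8, 9, 11] has size 3, forcing χ ≥ 3, and the coloring below uses 3 colors, so χ(G) = 3.
A valid 3-coloring: color 1: [5, 7, 11]; color 2: [0, 9]; color 3: [8].

χ(G) = 3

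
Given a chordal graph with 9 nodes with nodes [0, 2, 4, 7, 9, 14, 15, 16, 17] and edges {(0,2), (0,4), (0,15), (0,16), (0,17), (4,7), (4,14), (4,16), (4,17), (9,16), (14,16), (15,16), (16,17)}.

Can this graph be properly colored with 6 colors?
Yes, G is 6-colorable

A valid 6-coloring: color 1: [2, 7, 16]; color 2: [4, 9, 15]; color 3: [0, 14]; color 4: [17].
(χ(G) = 4 ≤ 6.)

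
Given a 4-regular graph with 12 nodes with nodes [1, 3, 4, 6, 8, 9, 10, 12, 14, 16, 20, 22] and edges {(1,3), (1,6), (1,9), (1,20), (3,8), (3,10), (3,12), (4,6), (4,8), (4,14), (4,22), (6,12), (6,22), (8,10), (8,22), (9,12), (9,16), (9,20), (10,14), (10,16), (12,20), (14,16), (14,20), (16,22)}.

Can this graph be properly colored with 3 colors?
A valid 3-coloring: color 1: [6, 8, 16, 20]; color 2: [3, 9, 14, 22]; color 3: [1, 4, 10, 12].
(χ(G) = 3 ≤ 3.)

Yes, G is 3-colorable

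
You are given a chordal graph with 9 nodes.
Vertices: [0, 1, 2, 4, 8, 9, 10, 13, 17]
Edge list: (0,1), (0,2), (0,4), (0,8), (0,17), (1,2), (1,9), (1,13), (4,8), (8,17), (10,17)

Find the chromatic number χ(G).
χ(G) = 3

Clique number ω(G) = 3 (lower bound: χ ≥ ω).
The clique on [0, 8, 17] has size 3, forcing χ ≥ 3, and the coloring below uses 3 colors, so χ(G) = 3.
A valid 3-coloring: color 1: [0, 9, 10, 13]; color 2: [1, 4, 17]; color 3: [2, 8].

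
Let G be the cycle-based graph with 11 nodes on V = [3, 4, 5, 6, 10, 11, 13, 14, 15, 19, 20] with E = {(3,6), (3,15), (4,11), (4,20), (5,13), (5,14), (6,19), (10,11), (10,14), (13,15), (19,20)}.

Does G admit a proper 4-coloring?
Yes, G is 4-colorable

A valid 4-coloring: color 1: [3, 11, 13, 14, 19]; color 2: [4, 5, 6, 10, 15]; color 3: [20].
(χ(G) = 3 ≤ 4.)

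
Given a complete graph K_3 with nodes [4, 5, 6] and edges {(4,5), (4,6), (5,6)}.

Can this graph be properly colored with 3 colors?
Yes, G is 3-colorable

A valid 3-coloring: color 1: [5]; color 2: [4]; color 3: [6].
(χ(G) = 3 ≤ 3.)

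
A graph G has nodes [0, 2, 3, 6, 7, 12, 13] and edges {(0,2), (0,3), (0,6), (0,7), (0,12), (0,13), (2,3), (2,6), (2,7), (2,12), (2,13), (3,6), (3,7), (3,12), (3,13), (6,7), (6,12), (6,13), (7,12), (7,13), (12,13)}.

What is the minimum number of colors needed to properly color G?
χ(G) = 7

Clique number ω(G) = 7 (lower bound: χ ≥ ω).
The clique on [0, 2, 3, 6, 7, 12, 13] has size 7, forcing χ ≥ 7, and the coloring below uses 7 colors, so χ(G) = 7.
A valid 7-coloring: color 1: [13]; color 2: [3]; color 3: [12]; color 4: [2]; color 5: [0]; color 6: [7]; color 7: [6].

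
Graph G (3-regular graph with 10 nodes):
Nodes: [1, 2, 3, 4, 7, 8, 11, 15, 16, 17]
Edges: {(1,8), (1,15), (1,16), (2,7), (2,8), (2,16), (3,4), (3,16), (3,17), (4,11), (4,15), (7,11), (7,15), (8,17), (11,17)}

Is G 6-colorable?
A valid 6-coloring: color 1: [4, 7, 8, 16]; color 2: [1, 2, 3, 11]; color 3: [15, 17].
(χ(G) = 3 ≤ 6.)

Yes, G is 6-colorable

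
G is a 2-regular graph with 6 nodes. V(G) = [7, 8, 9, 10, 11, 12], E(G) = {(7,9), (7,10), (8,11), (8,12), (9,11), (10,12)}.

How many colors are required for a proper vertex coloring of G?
Clique number ω(G) = 2 (lower bound: χ ≥ ω).
The graph is bipartite (no odd cycle), so 2 colors suffice: χ(G) = 2.
A valid 2-coloring: color 1: [8, 9, 10]; color 2: [7, 11, 12].

χ(G) = 2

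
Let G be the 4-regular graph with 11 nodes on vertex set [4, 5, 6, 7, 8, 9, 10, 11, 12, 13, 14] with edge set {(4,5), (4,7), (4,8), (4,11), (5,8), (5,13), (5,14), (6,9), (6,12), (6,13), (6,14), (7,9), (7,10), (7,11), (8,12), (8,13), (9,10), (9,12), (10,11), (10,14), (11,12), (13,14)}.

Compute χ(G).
Clique number ω(G) = 3 (lower bound: χ ≥ ω).
The clique on [4, 5, 8] has size 3, forcing χ ≥ 3, and the coloring below uses 3 colors, so χ(G) = 3.
A valid 3-coloring: color 1: [5, 6, 7]; color 2: [4, 10, 12, 13]; color 3: [8, 9, 11, 14].

χ(G) = 3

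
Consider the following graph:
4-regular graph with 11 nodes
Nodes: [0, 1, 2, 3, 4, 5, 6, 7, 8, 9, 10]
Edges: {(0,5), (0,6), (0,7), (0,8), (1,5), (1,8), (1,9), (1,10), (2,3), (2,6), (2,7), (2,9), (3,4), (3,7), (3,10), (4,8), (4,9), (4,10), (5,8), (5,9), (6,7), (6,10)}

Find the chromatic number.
χ(G) = 3

Clique number ω(G) = 3 (lower bound: χ ≥ ω).
The clique on [0, 5, 8] has size 3, forcing χ ≥ 3, and the coloring below uses 3 colors, so χ(G) = 3.
A valid 3-coloring: color 1: [7, 8, 9, 10]; color 2: [0, 1, 2, 4]; color 3: [3, 5, 6].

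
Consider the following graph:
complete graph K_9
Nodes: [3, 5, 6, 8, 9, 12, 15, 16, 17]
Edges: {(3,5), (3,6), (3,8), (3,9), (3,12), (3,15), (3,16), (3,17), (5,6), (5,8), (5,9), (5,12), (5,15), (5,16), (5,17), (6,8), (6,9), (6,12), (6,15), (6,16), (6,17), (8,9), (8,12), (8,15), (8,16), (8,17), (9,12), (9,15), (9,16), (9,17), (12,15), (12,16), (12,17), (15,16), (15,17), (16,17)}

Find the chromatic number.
Clique number ω(G) = 9 (lower bound: χ ≥ ω).
The clique on [3, 5, 6, 8, 9, 12, 15, 16, 17] has size 9, forcing χ ≥ 9, and the coloring below uses 9 colors, so χ(G) = 9.
A valid 9-coloring: color 1: [15]; color 2: [17]; color 3: [6]; color 4: [16]; color 5: [12]; color 6: [8]; color 7: [3]; color 8: [9]; color 9: [5].

χ(G) = 9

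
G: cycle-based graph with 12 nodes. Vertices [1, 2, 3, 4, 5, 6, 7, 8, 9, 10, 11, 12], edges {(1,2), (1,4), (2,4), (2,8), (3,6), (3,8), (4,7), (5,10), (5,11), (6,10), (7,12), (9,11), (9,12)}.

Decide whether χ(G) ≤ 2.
No, G is not 2-colorable

The clique on vertices [1, 2, 4] has size 3 > 2, so it alone needs 3 colors.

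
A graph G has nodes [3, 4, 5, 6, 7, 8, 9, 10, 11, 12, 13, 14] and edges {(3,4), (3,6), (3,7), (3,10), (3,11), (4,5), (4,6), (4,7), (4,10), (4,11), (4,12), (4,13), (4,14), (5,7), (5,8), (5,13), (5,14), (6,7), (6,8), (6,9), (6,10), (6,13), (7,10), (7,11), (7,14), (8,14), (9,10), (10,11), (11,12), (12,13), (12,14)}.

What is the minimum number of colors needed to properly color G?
Clique number ω(G) = 5 (lower bound: χ ≥ ω).
The clique on [3, 4, 7, 10, 11] has size 5, forcing χ ≥ 5, and the coloring below uses 5 colors, so χ(G) = 5.
A valid 5-coloring: color 1: [4, 8, 9]; color 2: [5, 6, 11]; color 3: [7, 12]; color 4: [10, 13, 14]; color 5: [3].

χ(G) = 5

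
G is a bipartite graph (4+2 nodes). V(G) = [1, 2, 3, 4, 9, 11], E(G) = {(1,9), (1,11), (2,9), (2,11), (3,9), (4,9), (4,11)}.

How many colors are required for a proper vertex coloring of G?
Clique number ω(G) = 2 (lower bound: χ ≥ ω).
The graph is bipartite (no odd cycle), so 2 colors suffice: χ(G) = 2.
A valid 2-coloring: color 1: [9, 11]; color 2: [1, 2, 3, 4].

χ(G) = 2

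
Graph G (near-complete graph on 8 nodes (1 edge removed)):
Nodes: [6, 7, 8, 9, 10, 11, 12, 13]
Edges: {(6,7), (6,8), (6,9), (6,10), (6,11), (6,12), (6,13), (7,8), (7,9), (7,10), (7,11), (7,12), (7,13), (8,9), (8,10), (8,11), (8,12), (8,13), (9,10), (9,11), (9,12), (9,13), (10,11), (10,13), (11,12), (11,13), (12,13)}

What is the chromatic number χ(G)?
χ(G) = 7

Clique number ω(G) = 7 (lower bound: χ ≥ ω).
The clique on [6, 7, 8, 9, 10, 11, 13] has size 7, forcing χ ≥ 7, and the coloring below uses 7 colors, so χ(G) = 7.
A valid 7-coloring: color 1: [9]; color 2: [7]; color 3: [6]; color 4: [13]; color 5: [11]; color 6: [8]; color 7: [10, 12].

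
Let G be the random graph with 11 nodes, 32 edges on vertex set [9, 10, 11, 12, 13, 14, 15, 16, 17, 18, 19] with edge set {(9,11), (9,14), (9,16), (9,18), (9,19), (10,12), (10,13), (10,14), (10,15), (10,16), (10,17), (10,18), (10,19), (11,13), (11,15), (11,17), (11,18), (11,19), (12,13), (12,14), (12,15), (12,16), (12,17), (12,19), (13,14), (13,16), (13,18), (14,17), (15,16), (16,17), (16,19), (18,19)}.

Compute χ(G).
Clique number ω(G) = 4 (lower bound: χ ≥ ω).
The clique on [9, 11, 18, 19] has size 4, forcing χ ≥ 4, and the coloring below uses 4 colors, so χ(G) = 4.
A valid 4-coloring: color 1: [9, 10]; color 2: [12, 18]; color 3: [11, 14, 16]; color 4: [13, 15, 17, 19].

χ(G) = 4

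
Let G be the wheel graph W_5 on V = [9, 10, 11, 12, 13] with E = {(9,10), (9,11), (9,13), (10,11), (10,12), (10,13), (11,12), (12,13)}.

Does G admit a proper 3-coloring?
Yes, G is 3-colorable

A valid 3-coloring: color 1: [10]; color 2: [11, 13]; color 3: [9, 12].
(χ(G) = 3 ≤ 3.)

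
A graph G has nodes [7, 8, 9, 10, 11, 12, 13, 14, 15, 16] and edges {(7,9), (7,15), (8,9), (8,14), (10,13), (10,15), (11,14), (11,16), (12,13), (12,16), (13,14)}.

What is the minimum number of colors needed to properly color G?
χ(G) = 3

Clique number ω(G) = 2 (lower bound: χ ≥ ω).
Odd cycle [10, 15, 7, 9, 8, 14, 13] needs 3 colors (χ ≥ 3).
The coloring below uses 3 colors, so χ(G) = 3.
A valid 3-coloring: color 1: [9, 11, 13, 15]; color 2: [7, 10, 14, 16]; color 3: [8, 12].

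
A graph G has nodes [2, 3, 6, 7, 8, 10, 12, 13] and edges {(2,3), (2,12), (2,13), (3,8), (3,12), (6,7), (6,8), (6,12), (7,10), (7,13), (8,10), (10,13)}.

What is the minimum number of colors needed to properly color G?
χ(G) = 3

Clique number ω(G) = 3 (lower bound: χ ≥ ω).
The clique on [2, 3, 12] has size 3, forcing χ ≥ 3, and the coloring below uses 3 colors, so χ(G) = 3.
A valid 3-coloring: color 1: [2, 7, 8]; color 2: [10, 12]; color 3: [3, 6, 13].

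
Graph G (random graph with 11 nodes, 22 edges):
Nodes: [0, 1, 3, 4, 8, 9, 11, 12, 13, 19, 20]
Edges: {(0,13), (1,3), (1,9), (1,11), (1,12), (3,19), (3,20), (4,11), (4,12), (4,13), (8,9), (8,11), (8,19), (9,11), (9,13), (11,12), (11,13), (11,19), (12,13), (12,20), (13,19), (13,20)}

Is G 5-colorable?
Yes, G is 5-colorable

A valid 5-coloring: color 1: [0, 11, 20]; color 2: [1, 8, 13]; color 3: [9, 12, 19]; color 4: [3, 4].
(χ(G) = 4 ≤ 5.)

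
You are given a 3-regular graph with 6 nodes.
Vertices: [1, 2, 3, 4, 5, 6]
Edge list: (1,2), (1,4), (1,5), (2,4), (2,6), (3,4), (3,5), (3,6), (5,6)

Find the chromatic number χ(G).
χ(G) = 3

Clique number ω(G) = 3 (lower bound: χ ≥ ω).
The clique on [1, 2, 4] has size 3, forcing χ ≥ 3, and the coloring below uses 3 colors, so χ(G) = 3.
A valid 3-coloring: color 1: [4, 5]; color 2: [1, 6]; color 3: [2, 3].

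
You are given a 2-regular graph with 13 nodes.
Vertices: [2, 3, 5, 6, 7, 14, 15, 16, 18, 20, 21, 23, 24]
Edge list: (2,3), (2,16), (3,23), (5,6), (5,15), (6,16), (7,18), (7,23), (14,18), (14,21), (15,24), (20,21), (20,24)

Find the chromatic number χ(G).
Clique number ω(G) = 2 (lower bound: χ ≥ ω).
Odd cycle [15, 5, 6, 16, 2, 3, 23, 7, 18, 14, 21, 20, 24] needs 3 colors (χ ≥ 3).
The coloring below uses 3 colors, so χ(G) = 3.
A valid 3-coloring: color 1: [2, 6, 15, 18, 20, 23]; color 2: [3, 5, 7, 14, 16, 24]; color 3: [21].

χ(G) = 3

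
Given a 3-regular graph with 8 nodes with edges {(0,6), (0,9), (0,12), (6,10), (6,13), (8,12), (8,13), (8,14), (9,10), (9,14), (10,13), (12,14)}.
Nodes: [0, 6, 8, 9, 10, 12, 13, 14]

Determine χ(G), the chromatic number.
χ(G) = 3

Clique number ω(G) = 3 (lower bound: χ ≥ ω).
The clique on [8, 12, 14] has size 3, forcing χ ≥ 3, and the coloring below uses 3 colors, so χ(G) = 3.
A valid 3-coloring: color 1: [6, 8, 9]; color 2: [0, 13, 14]; color 3: [10, 12].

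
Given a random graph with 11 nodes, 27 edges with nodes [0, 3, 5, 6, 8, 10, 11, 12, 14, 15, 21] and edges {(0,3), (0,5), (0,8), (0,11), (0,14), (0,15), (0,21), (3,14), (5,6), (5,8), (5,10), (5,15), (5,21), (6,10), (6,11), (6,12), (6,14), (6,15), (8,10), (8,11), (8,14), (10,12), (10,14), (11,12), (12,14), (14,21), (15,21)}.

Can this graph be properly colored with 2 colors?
The clique on vertices [0, 5, 15, 21] has size 4 > 2, so it alone needs 4 colors.

No, G is not 2-colorable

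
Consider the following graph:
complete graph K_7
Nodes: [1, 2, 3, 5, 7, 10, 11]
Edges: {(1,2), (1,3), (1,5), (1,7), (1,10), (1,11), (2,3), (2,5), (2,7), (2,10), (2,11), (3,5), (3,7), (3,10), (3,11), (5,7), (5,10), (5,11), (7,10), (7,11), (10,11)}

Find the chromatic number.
χ(G) = 7

Clique number ω(G) = 7 (lower bound: χ ≥ ω).
The clique on [1, 2, 3, 5, 7, 10, 11] has size 7, forcing χ ≥ 7, and the coloring below uses 7 colors, so χ(G) = 7.
A valid 7-coloring: color 1: [7]; color 2: [11]; color 3: [5]; color 4: [3]; color 5: [10]; color 6: [2]; color 7: [1].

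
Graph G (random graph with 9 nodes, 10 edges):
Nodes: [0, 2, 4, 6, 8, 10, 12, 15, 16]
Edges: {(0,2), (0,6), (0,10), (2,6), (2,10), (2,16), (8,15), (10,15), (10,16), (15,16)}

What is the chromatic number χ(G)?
Clique number ω(G) = 3 (lower bound: χ ≥ ω).
The clique on [0, 2, 10] has size 3, forcing χ ≥ 3, and the coloring below uses 3 colors, so χ(G) = 3.
A valid 3-coloring: color 1: [2, 4, 12, 15]; color 2: [6, 8, 10]; color 3: [0, 16].

χ(G) = 3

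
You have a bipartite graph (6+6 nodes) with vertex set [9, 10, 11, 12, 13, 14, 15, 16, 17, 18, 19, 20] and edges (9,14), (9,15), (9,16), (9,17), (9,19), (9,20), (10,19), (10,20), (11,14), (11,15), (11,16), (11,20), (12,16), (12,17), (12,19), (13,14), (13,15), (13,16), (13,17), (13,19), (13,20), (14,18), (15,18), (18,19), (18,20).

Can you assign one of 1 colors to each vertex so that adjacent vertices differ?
No, G is not 1-colorable

Edge (9,14) forces its endpoints to differ, so 1 color is not enough.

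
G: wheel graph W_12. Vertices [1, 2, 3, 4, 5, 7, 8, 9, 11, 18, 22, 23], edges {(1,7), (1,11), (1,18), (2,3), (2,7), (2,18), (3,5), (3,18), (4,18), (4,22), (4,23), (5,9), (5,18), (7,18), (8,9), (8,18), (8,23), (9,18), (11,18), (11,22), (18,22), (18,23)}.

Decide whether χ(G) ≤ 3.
No, G is not 3-colorable

Odd cycle [11, 1, 7, 2, 3, 5, 9, 8, 23, 4, 22] needs 3 colors (χ ≥ 3).
Vertex 18 is adjacent to every vertex of [1, 2, 3, 4, 5, 7, 8, 9, 11, 22, 23], which already need 3 colors among themselves, so 18 needs a new color (χ ≥ 4).
Hence χ(G) ≥ 4 > 3, so no proper 3-coloring exists.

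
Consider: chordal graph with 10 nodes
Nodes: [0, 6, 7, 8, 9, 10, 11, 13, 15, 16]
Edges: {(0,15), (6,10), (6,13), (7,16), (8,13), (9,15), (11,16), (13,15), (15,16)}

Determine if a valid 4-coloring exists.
Yes, G is 4-colorable

A valid 4-coloring: color 1: [6, 7, 8, 11, 15]; color 2: [0, 9, 10, 13, 16].
(χ(G) = 2 ≤ 4.)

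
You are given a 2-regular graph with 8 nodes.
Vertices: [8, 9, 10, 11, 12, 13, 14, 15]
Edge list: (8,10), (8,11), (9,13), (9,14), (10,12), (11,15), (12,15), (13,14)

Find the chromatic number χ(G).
Clique number ω(G) = 3 (lower bound: χ ≥ ω).
The clique on [9, 13, 14] has size 3, forcing χ ≥ 3, and the coloring below uses 3 colors, so χ(G) = 3.
A valid 3-coloring: color 1: [8, 12, 13]; color 2: [9, 10, 15]; color 3: [11, 14].

χ(G) = 3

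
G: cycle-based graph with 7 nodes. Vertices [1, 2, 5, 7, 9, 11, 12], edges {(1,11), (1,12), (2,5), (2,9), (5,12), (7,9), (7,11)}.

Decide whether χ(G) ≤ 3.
A valid 3-coloring: color 1: [2, 11, 12]; color 2: [1, 5, 7]; color 3: [9].
(χ(G) = 3 ≤ 3.)

Yes, G is 3-colorable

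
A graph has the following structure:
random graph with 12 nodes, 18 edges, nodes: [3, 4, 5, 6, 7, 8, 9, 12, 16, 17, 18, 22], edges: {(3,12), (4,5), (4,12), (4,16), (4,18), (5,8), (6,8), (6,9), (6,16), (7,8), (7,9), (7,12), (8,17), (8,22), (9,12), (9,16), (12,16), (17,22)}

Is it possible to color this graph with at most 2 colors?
No, G is not 2-colorable

The clique on vertices [4, 12, 16] has size 3 > 2, so it alone needs 3 colors.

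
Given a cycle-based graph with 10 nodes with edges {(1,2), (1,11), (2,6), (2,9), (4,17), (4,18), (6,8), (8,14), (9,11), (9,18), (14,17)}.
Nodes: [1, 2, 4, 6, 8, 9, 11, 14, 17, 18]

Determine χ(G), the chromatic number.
χ(G) = 2

Clique number ω(G) = 2 (lower bound: χ ≥ ω).
The graph is bipartite (no odd cycle), so 2 colors suffice: χ(G) = 2.
A valid 2-coloring: color 1: [1, 4, 6, 9, 14]; color 2: [2, 8, 11, 17, 18].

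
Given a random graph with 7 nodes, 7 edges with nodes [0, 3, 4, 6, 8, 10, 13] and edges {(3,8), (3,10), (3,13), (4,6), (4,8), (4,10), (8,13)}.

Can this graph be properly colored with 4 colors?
A valid 4-coloring: color 1: [0, 3, 4]; color 2: [6, 8, 10]; color 3: [13].
(χ(G) = 3 ≤ 4.)

Yes, G is 4-colorable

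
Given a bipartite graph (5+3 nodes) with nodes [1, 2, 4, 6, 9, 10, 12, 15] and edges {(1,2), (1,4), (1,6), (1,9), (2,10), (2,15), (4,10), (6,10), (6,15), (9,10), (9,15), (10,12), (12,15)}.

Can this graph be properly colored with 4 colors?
Yes, G is 4-colorable

A valid 4-coloring: color 1: [1, 10, 15]; color 2: [2, 4, 6, 9, 12].
(χ(G) = 2 ≤ 4.)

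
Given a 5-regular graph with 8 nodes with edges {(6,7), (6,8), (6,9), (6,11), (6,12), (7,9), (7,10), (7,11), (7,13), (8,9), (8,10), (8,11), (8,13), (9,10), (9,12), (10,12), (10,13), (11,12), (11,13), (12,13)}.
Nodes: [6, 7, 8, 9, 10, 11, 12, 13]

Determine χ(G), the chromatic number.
χ(G) = 4

Clique number ω(G) = 3 (lower bound: χ ≥ ω).
Odd cycle [13, 11, 6, 9, 10] needs 3 colors (χ ≥ 3).
Vertex 7 is adjacent to every vertex of [6, 9, 10, 11, 13], which already need 3 colors among themselves, so 7 needs a new color (χ ≥ 4).
The coloring below uses 4 colors, so χ(G) = 4.
A valid 4-coloring: color 1: [9, 11]; color 2: [7, 8, 12]; color 3: [6, 13]; color 4: [10].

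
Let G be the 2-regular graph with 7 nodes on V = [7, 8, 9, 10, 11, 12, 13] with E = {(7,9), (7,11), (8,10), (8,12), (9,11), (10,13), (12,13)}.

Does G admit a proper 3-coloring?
Yes, G is 3-colorable

A valid 3-coloring: color 1: [7, 10, 12]; color 2: [8, 11, 13]; color 3: [9].
(χ(G) = 3 ≤ 3.)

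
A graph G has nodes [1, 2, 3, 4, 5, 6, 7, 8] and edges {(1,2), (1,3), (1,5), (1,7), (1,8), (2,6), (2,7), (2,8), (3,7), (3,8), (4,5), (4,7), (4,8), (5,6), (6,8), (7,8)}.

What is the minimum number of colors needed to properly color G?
χ(G) = 4

Clique number ω(G) = 4 (lower bound: χ ≥ ω).
The clique on [1, 2, 7, 8] has size 4, forcing χ ≥ 4, and the coloring below uses 4 colors, so χ(G) = 4.
A valid 4-coloring: color 1: [5, 8]; color 2: [6, 7]; color 3: [1, 4]; color 4: [2, 3].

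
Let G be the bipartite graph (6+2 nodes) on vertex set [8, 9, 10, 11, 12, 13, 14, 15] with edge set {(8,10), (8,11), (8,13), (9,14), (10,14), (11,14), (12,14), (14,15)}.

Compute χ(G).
Clique number ω(G) = 2 (lower bound: χ ≥ ω).
The graph is bipartite (no odd cycle), so 2 colors suffice: χ(G) = 2.
A valid 2-coloring: color 1: [8, 14]; color 2: [9, 10, 11, 12, 13, 15].

χ(G) = 2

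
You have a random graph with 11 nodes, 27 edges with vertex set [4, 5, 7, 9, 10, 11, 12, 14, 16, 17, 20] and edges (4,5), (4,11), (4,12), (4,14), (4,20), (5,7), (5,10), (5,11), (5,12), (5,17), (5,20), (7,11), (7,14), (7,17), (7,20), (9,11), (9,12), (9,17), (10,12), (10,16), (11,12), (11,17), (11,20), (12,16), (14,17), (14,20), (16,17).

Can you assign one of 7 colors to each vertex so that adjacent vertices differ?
Yes, G is 7-colorable

A valid 7-coloring: color 1: [10, 11, 14]; color 2: [5, 9, 16]; color 3: [12, 17, 20]; color 4: [4, 7].
(χ(G) = 4 ≤ 7.)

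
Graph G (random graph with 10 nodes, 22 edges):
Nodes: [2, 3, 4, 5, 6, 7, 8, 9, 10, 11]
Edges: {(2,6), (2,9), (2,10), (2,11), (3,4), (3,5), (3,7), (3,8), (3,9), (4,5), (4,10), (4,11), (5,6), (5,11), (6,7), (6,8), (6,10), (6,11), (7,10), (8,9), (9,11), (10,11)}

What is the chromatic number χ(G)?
χ(G) = 4

Clique number ω(G) = 4 (lower bound: χ ≥ ω).
The clique on [2, 6, 10, 11] has size 4, forcing χ ≥ 4, and the coloring below uses 4 colors, so χ(G) = 4.
A valid 4-coloring: color 1: [4, 6, 9]; color 2: [7, 8, 11]; color 3: [3, 10]; color 4: [2, 5].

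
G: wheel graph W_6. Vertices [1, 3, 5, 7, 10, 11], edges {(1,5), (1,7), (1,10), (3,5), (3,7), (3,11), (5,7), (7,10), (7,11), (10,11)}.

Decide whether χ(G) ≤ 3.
Odd cycle [1, 5, 3, 11, 10] needs 3 colors (χ ≥ 3).
Vertex 7 is adjacent to every vertex of [1, 3, 5, 10, 11], which already need 3 colors among themselves, so 7 needs a new color (χ ≥ 4).
Hence χ(G) ≥ 4 > 3, so no proper 3-coloring exists.

No, G is not 3-colorable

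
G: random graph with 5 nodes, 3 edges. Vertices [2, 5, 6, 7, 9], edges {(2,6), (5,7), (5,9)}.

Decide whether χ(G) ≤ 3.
A valid 3-coloring: color 1: [5, 6]; color 2: [2, 7, 9].
(χ(G) = 2 ≤ 3.)

Yes, G is 3-colorable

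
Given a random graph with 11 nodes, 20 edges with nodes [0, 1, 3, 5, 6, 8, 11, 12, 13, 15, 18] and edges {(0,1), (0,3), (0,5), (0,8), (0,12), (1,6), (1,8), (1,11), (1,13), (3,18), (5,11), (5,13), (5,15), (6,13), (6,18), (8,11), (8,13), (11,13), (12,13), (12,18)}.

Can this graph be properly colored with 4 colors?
Yes, G is 4-colorable

A valid 4-coloring: color 1: [0, 13, 15, 18]; color 2: [1, 3, 5, 12]; color 3: [6, 8]; color 4: [11].
(χ(G) = 4 ≤ 4.)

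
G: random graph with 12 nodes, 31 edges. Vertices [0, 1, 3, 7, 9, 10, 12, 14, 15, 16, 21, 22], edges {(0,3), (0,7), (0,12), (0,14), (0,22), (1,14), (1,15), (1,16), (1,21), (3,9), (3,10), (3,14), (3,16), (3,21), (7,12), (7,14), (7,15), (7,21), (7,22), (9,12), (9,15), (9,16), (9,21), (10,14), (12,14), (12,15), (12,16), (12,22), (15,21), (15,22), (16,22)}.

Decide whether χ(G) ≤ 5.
A valid 5-coloring: color 1: [1, 3, 12]; color 2: [7, 9, 10]; color 3: [14, 21, 22]; color 4: [0, 15, 16].
(χ(G) = 4 ≤ 5.)

Yes, G is 5-colorable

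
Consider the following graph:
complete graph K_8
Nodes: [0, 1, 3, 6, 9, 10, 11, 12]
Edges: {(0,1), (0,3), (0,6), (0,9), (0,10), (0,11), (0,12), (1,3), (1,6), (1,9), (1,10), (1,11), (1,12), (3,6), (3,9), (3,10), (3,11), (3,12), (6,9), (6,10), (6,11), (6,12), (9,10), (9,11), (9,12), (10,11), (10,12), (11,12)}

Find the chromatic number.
Clique number ω(G) = 8 (lower bound: χ ≥ ω).
The clique on [0, 1, 3, 6, 9, 10, 11, 12] has size 8, forcing χ ≥ 8, and the coloring below uses 8 colors, so χ(G) = 8.
A valid 8-coloring: color 1: [12]; color 2: [0]; color 3: [1]; color 4: [10]; color 5: [11]; color 6: [6]; color 7: [3]; color 8: [9].

χ(G) = 8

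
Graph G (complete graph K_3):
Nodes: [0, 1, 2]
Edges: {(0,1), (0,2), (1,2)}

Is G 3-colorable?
A valid 3-coloring: color 1: [0]; color 2: [1]; color 3: [2].
(χ(G) = 3 ≤ 3.)

Yes, G is 3-colorable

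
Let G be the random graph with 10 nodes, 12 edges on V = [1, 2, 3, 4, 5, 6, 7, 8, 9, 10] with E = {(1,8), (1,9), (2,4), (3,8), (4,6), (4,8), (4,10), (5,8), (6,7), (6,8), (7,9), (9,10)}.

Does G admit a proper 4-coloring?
Yes, G is 4-colorable

A valid 4-coloring: color 1: [2, 8, 9]; color 2: [1, 3, 4, 5, 7]; color 3: [6, 10].
(χ(G) = 3 ≤ 4.)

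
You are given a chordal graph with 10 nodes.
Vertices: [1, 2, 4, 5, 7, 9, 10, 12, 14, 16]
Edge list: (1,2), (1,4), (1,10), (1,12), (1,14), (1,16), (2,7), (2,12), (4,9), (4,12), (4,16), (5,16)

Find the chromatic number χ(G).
Clique number ω(G) = 3 (lower bound: χ ≥ ω).
The clique on [1, 2, 12] has size 3, forcing χ ≥ 3, and the coloring below uses 3 colors, so χ(G) = 3.
A valid 3-coloring: color 1: [1, 5, 7, 9]; color 2: [2, 4, 10, 14]; color 3: [12, 16].

χ(G) = 3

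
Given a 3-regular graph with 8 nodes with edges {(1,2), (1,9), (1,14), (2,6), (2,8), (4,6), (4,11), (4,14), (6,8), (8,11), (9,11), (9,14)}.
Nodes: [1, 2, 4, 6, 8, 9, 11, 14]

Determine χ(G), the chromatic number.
Clique number ω(G) = 3 (lower bound: χ ≥ ω).
The clique on [1, 9, 14] has size 3, forcing χ ≥ 3, and the coloring below uses 3 colors, so χ(G) = 3.
A valid 3-coloring: color 1: [2, 11, 14]; color 2: [4, 8, 9]; color 3: [1, 6].

χ(G) = 3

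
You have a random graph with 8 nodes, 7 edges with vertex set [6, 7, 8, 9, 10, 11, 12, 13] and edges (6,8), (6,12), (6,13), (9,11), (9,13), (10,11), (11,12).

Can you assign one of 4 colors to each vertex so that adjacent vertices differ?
A valid 4-coloring: color 1: [6, 7, 11]; color 2: [8, 10, 12, 13]; color 3: [9].
(χ(G) = 3 ≤ 4.)

Yes, G is 4-colorable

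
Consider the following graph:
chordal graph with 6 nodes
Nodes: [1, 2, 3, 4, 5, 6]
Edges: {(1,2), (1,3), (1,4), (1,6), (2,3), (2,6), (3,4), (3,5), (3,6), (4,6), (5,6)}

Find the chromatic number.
χ(G) = 4

Clique number ω(G) = 4 (lower bound: χ ≥ ω).
The clique on [1, 2, 3, 6] has size 4, forcing χ ≥ 4, and the coloring below uses 4 colors, so χ(G) = 4.
A valid 4-coloring: color 1: [3]; color 2: [6]; color 3: [1, 5]; color 4: [2, 4].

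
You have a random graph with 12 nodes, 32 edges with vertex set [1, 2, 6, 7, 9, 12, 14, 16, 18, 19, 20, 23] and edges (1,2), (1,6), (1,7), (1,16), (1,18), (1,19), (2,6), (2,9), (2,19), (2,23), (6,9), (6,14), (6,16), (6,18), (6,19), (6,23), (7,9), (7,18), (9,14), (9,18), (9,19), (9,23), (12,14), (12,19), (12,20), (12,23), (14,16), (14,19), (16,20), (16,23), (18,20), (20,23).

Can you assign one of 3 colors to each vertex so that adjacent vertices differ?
The clique on vertices [1, 2, 6, 19] has size 4 > 3, so it alone needs 4 colors.

No, G is not 3-colorable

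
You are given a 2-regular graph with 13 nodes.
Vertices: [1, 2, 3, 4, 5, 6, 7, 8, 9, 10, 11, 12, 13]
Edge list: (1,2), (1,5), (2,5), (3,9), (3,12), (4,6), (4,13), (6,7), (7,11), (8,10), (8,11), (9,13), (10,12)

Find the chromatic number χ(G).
χ(G) = 3

Clique number ω(G) = 3 (lower bound: χ ≥ ω).
The clique on [1, 2, 5] has size 3, forcing χ ≥ 3, and the coloring below uses 3 colors, so χ(G) = 3.
A valid 3-coloring: color 1: [4, 5, 7, 8, 9, 12]; color 2: [2, 3, 6, 10, 11, 13]; color 3: [1].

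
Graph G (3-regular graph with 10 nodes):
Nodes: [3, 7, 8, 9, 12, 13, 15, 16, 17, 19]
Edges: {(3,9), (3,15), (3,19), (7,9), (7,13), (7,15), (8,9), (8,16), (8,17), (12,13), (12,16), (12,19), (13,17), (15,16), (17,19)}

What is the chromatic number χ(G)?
Clique number ω(G) = 2 (lower bound: χ ≥ ω).
Odd cycle [3, 9, 8, 16, 15] needs 3 colors (χ ≥ 3).
The coloring below uses 3 colors, so χ(G) = 3.
A valid 3-coloring: color 1: [9, 12, 15, 17]; color 2: [7, 8, 19]; color 3: [3, 13, 16].

χ(G) = 3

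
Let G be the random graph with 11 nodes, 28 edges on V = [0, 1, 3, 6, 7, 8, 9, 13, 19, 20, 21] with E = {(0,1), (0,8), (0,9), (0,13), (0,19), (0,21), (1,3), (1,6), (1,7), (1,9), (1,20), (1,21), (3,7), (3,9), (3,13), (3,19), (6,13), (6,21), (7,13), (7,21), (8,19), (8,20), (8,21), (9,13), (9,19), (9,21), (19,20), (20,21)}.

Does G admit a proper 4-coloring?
A valid 4-coloring: color 1: [1, 13, 19]; color 2: [3, 21]; color 3: [6, 7, 8, 9]; color 4: [0, 20].
(χ(G) = 4 ≤ 4.)

Yes, G is 4-colorable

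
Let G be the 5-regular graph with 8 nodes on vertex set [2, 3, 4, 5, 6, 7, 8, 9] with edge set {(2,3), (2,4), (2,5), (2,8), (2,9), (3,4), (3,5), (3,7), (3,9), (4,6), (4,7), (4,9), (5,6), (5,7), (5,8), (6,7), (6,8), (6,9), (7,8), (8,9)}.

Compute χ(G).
χ(G) = 4

Clique number ω(G) = 4 (lower bound: χ ≥ ω).
The clique on [2, 3, 4, 9] has size 4, forcing χ ≥ 4, and the coloring below uses 4 colors, so χ(G) = 4.
A valid 4-coloring: color 1: [2, 7]; color 2: [3, 6]; color 3: [5, 9]; color 4: [4, 8].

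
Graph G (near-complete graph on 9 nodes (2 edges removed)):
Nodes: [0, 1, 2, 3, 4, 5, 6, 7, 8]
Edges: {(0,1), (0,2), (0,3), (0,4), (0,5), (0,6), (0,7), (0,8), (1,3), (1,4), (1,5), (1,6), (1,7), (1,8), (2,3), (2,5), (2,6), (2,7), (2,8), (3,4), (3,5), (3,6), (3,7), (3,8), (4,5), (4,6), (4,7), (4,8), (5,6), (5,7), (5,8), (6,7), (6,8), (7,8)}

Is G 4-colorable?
The clique on vertices [0, 1, 3, 4, 5, 6, 7, 8] has size 8 > 4, so it alone needs 8 colors.

No, G is not 4-colorable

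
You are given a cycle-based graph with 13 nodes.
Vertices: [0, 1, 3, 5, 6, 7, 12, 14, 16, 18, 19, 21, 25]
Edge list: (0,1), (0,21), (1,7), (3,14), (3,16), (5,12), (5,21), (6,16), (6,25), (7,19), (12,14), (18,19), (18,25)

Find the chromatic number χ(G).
χ(G) = 3

Clique number ω(G) = 2 (lower bound: χ ≥ ω).
Odd cycle [6, 16, 3, 14, 12, 5, 21, 0, 1, 7, 19, 18, 25] needs 3 colors (χ ≥ 3).
The coloring below uses 3 colors, so χ(G) = 3.
A valid 3-coloring: color 1: [1, 3, 6, 12, 18, 21]; color 2: [0, 5, 7, 14, 16, 25]; color 3: [19].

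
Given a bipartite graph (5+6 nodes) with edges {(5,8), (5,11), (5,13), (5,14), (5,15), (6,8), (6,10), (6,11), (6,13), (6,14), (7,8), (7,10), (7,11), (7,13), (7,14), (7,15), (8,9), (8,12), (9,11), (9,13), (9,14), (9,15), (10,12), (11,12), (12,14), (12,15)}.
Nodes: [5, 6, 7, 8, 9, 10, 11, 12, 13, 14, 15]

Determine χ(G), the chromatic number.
Clique number ω(G) = 2 (lower bound: χ ≥ ω).
The graph is bipartite (no odd cycle), so 2 colors suffice: χ(G) = 2.
A valid 2-coloring: color 1: [5, 6, 7, 9, 12]; color 2: [8, 10, 11, 13, 14, 15].

χ(G) = 2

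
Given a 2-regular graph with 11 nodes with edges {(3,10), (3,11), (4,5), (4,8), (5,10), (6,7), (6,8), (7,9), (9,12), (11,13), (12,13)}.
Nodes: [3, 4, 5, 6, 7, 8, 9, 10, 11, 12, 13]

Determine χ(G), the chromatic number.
Clique number ω(G) = 2 (lower bound: χ ≥ ω).
Odd cycle [11, 13, 12, 9, 7, 6, 8, 4, 5, 10, 3] needs 3 colors (χ ≥ 3).
The coloring below uses 3 colors, so χ(G) = 3.
A valid 3-coloring: color 1: [4, 6, 10, 11, 12]; color 2: [3, 5, 8, 9, 13]; color 3: [7].

χ(G) = 3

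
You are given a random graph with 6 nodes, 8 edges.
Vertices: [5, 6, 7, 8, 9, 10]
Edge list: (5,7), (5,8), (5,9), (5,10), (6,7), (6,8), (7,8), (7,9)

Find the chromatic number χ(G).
Clique number ω(G) = 3 (lower bound: χ ≥ ω).
The clique on [5, 7, 8] has size 3, forcing χ ≥ 3, and the coloring below uses 3 colors, so χ(G) = 3.
A valid 3-coloring: color 1: [7, 10]; color 2: [5, 6]; color 3: [8, 9].

χ(G) = 3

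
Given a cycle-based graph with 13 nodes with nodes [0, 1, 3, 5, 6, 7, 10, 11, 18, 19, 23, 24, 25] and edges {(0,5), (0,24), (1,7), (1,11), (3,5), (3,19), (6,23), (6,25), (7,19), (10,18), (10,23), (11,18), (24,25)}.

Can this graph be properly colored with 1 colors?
No, G is not 1-colorable

Edge (0,24) forces its endpoints to differ, so 1 color is not enough.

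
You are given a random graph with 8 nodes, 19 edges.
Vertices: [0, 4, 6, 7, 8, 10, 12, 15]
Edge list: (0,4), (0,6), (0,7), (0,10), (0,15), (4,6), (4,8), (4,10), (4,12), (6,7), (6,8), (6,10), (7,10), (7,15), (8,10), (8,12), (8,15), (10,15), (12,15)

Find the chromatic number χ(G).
Clique number ω(G) = 4 (lower bound: χ ≥ ω).
The clique on [0, 4, 6, 10] has size 4, forcing χ ≥ 4, and the coloring below uses 4 colors, so χ(G) = 4.
A valid 4-coloring: color 1: [10, 12]; color 2: [6, 15]; color 3: [0, 8]; color 4: [4, 7].

χ(G) = 4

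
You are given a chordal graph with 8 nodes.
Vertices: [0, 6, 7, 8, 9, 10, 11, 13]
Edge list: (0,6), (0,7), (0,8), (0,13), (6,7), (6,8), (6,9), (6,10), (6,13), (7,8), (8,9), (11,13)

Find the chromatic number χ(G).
χ(G) = 4

Clique number ω(G) = 4 (lower bound: χ ≥ ω).
The clique on [0, 6, 7, 8] has size 4, forcing χ ≥ 4, and the coloring below uses 4 colors, so χ(G) = 4.
A valid 4-coloring: color 1: [6, 11]; color 2: [8, 10, 13]; color 3: [0, 9]; color 4: [7].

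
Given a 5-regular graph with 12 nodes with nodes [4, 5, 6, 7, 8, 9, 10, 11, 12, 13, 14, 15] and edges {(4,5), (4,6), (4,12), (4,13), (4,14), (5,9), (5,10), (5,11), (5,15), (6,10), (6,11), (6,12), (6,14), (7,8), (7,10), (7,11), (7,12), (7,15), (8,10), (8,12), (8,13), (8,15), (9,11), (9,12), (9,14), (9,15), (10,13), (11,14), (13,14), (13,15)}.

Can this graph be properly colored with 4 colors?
A valid 4-coloring: color 1: [6, 7, 9, 13]; color 2: [5, 12, 14]; color 3: [4, 8, 11]; color 4: [10, 15].
(χ(G) = 4 ≤ 4.)

Yes, G is 4-colorable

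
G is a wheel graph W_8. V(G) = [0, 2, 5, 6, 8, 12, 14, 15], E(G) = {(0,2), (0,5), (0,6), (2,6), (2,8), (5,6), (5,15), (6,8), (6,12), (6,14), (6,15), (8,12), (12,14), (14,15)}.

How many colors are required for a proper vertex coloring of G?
χ(G) = 4

Clique number ω(G) = 3 (lower bound: χ ≥ ω).
Odd cycle [2, 8, 12, 14, 15, 5, 0] needs 3 colors (χ ≥ 3).
Vertex 6 is adjacent to every vertex of [0, 2, 5, 8, 12, 14, 15], which already need 3 colors among themselves, so 6 needs a new color (χ ≥ 4).
The coloring below uses 4 colors, so χ(G) = 4.
A valid 4-coloring: color 1: [6]; color 2: [2, 5, 12]; color 3: [0, 8, 14]; color 4: [15].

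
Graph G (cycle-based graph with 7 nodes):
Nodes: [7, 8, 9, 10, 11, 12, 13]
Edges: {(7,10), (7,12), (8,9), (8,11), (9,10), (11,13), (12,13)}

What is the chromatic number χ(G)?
Clique number ω(G) = 2 (lower bound: χ ≥ ω).
Odd cycle [9, 10, 7, 12, 13, 11, 8] needs 3 colors (χ ≥ 3).
The coloring below uses 3 colors, so χ(G) = 3.
A valid 3-coloring: color 1: [7, 9, 11]; color 2: [8, 10, 12]; color 3: [13].

χ(G) = 3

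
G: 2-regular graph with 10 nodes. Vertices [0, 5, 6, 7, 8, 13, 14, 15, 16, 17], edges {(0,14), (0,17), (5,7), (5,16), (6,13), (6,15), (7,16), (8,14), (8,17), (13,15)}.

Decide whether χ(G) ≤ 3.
Yes, G is 3-colorable

A valid 3-coloring: color 1: [5, 6, 14, 17]; color 2: [0, 8, 13, 16]; color 3: [7, 15].
(χ(G) = 3 ≤ 3.)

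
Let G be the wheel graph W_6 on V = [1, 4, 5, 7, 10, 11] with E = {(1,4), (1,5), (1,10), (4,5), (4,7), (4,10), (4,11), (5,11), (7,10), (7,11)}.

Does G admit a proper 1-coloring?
No, G is not 1-colorable

The clique on vertices [1, 4, 10] has size 3 > 1, so it alone needs 3 colors.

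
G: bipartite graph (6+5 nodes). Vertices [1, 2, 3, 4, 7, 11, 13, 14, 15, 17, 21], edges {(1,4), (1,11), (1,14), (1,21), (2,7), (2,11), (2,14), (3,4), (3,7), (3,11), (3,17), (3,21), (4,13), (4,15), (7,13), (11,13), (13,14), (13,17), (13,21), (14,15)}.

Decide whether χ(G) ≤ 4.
A valid 4-coloring: color 1: [1, 2, 3, 13, 15]; color 2: [4, 7, 11, 14, 17, 21].
(χ(G) = 2 ≤ 4.)

Yes, G is 4-colorable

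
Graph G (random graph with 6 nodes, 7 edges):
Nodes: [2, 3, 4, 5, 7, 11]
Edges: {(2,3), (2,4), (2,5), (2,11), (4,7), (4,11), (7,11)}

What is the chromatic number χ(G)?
Clique number ω(G) = 3 (lower bound: χ ≥ ω).
The clique on [2, 4, 11] has size 3, forcing χ ≥ 3, and the coloring below uses 3 colors, so χ(G) = 3.
A valid 3-coloring: color 1: [2, 7]; color 2: [3, 5, 11]; color 3: [4].

χ(G) = 3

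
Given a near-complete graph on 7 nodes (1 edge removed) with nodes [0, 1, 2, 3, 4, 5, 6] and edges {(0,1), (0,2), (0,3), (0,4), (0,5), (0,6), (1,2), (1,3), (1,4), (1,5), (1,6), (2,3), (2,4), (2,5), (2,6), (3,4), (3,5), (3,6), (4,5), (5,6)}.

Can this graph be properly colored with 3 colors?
The clique on vertices [0, 1, 2, 3, 4, 5] has size 6 > 3, so it alone needs 6 colors.

No, G is not 3-colorable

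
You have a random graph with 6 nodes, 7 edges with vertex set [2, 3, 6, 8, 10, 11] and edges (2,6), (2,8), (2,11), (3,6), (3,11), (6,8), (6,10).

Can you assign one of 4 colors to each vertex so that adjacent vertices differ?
Yes, G is 4-colorable

A valid 4-coloring: color 1: [6, 11]; color 2: [2, 3, 10]; color 3: [8].
(χ(G) = 3 ≤ 4.)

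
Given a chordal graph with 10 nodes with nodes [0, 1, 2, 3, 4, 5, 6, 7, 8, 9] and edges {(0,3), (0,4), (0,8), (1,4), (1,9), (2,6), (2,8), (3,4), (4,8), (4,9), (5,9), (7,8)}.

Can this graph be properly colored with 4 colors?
Yes, G is 4-colorable

A valid 4-coloring: color 1: [2, 4, 5, 7]; color 2: [3, 6, 8, 9]; color 3: [0, 1].
(χ(G) = 3 ≤ 4.)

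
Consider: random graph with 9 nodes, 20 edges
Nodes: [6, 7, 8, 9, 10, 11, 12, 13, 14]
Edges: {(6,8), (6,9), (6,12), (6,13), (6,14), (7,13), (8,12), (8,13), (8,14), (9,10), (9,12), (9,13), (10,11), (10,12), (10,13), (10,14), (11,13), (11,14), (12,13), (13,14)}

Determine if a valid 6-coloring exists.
Yes, G is 6-colorable

A valid 6-coloring: color 1: [13]; color 2: [6, 7, 10]; color 3: [12, 14]; color 4: [8, 9, 11].
(χ(G) = 4 ≤ 6.)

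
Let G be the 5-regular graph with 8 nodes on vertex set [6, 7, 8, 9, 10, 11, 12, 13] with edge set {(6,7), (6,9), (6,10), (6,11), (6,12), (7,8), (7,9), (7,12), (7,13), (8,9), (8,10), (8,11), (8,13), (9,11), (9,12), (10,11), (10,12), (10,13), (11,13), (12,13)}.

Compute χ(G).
Clique number ω(G) = 4 (lower bound: χ ≥ ω).
The clique on [8, 10, 11, 13] has size 4, forcing χ ≥ 4, and the coloring below uses 4 colors, so χ(G) = 4.
A valid 4-coloring: color 1: [8, 12]; color 2: [9, 10]; color 3: [7, 11]; color 4: [6, 13].

χ(G) = 4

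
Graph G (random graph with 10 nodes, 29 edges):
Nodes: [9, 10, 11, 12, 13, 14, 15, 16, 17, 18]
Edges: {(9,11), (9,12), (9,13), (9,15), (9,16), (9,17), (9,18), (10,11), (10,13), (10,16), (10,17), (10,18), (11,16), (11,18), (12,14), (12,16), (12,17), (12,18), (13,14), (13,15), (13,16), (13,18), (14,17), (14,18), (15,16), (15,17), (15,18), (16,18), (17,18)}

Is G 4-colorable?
The clique on vertices [9, 13, 15, 16, 18] has size 5 > 4, so it alone needs 5 colors.

No, G is not 4-colorable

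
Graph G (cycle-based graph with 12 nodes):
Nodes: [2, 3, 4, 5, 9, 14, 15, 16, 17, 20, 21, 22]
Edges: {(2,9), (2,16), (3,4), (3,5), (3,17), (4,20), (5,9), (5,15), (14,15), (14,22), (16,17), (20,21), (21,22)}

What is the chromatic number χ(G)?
χ(G) = 2

Clique number ω(G) = 2 (lower bound: χ ≥ ω).
The graph is bipartite (no odd cycle), so 2 colors suffice: χ(G) = 2.
A valid 2-coloring: color 1: [3, 9, 15, 16, 20, 22]; color 2: [2, 4, 5, 14, 17, 21].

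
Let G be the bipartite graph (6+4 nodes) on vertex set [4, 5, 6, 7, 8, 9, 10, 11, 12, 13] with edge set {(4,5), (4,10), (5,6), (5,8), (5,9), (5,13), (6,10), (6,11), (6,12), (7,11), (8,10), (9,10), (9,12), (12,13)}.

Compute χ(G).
Clique number ω(G) = 2 (lower bound: χ ≥ ω).
The graph is bipartite (no odd cycle), so 2 colors suffice: χ(G) = 2.
A valid 2-coloring: color 1: [5, 10, 11, 12]; color 2: [4, 6, 7, 8, 9, 13].

χ(G) = 2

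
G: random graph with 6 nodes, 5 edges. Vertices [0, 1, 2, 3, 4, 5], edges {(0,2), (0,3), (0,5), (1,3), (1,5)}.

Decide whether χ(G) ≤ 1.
Edge (0,2) forces its endpoints to differ, so 1 color is not enough.

No, G is not 1-colorable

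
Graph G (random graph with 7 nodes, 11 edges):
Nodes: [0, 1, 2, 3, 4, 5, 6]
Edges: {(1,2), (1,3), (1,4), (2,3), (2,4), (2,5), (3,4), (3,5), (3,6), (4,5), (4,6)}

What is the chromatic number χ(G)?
χ(G) = 4

Clique number ω(G) = 4 (lower bound: χ ≥ ω).
The clique on [1, 2, 3, 4] has size 4, forcing χ ≥ 4, and the coloring below uses 4 colors, so χ(G) = 4.
A valid 4-coloring: color 1: [0, 3]; color 2: [4]; color 3: [2, 6]; color 4: [1, 5].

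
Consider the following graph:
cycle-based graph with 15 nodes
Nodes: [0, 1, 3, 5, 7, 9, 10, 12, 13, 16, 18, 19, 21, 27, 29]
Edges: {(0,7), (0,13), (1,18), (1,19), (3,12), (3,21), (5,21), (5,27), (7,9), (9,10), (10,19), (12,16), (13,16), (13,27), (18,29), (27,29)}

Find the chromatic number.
Clique number ω(G) = 2 (lower bound: χ ≥ ω).
Odd cycle [3, 12, 16, 13, 27, 5, 21] needs 3 colors (χ ≥ 3).
The coloring below uses 3 colors, so χ(G) = 3.
A valid 3-coloring: color 1: [1, 3, 5, 7, 10, 13, 29]; color 2: [0, 9, 12, 18, 19, 21, 27]; color 3: [16].

χ(G) = 3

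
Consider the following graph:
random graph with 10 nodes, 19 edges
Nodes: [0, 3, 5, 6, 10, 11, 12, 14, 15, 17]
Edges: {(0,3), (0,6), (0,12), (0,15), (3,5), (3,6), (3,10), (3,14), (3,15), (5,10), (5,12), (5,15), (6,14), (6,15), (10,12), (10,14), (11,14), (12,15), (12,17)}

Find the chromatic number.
χ(G) = 4

Clique number ω(G) = 4 (lower bound: χ ≥ ω).
The clique on [0, 3, 6, 15] has size 4, forcing χ ≥ 4, and the coloring below uses 4 colors, so χ(G) = 4.
A valid 4-coloring: color 1: [3, 11, 12]; color 2: [14, 15, 17]; color 3: [0, 10]; color 4: [5, 6].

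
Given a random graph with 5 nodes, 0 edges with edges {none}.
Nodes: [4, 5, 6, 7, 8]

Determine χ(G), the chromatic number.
χ(G) = 1

Clique number ω(G) = 1 (lower bound: χ ≥ ω).
The graph has no edges, so one color suffices: χ(G) = 1.
A valid 1-coloring: color 1: [4, 5, 6, 7, 8].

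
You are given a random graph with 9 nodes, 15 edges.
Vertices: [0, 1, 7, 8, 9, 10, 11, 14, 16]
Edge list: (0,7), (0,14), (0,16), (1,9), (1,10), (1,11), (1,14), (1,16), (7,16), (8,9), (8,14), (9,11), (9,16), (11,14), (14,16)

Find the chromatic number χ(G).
χ(G) = 3

Clique number ω(G) = 3 (lower bound: χ ≥ ω).
The clique on [0, 14, 16] has size 3, forcing χ ≥ 3, and the coloring below uses 3 colors, so χ(G) = 3.
A valid 3-coloring: color 1: [0, 1, 8]; color 2: [10, 11, 16]; color 3: [7, 9, 14].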